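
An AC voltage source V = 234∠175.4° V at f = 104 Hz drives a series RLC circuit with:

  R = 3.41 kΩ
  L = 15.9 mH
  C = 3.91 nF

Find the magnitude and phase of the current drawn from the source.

Step 1 — Angular frequency: ω = 2π·f = 2π·104 = 653.5 rad/s.
Step 2 — Component impedances:
  R: Z = R = 3410 Ω
  L: Z = jωL = j·653.5·0.0159 = 0 + j10.39 Ω
  C: Z = 1/(jωC) = -j/(ω·C) = 0 - j3.914e+05 Ω
Step 3 — Series combination: Z_total = R + L + C = 3410 - j3.914e+05 Ω = 3.914e+05∠-89.5° Ω.
Step 4 — Source phasor: V = 234∠175.4° V = -233.2 + j18.77 V.
Step 5 — Ohm's law: I = V / Z_total = (-233.2 + j18.77) / (3410 - j3.914e+05) = -5.314e-05 - j0.0005955 A.
Step 6 — Convert to polar: |I| = 0.0005979 A, ∠I = -95.1°.

I = 0.0005979∠-95.1° A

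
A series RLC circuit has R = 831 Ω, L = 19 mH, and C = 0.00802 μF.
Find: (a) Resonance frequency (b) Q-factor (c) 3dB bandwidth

Step 1 — Resonance: ω₀ = 1/√(LC) = 1/√(0.019·8.02e-09) = 8.101e+04 rad/s.
Step 2 — f₀ = ω₀/(2π) = 1.289e+04 Hz.
Step 3 — Series Q: Q = ω₀L/R = 8.101e+04·0.019/831 = 1.852.
Step 4 — Bandwidth: Δω = ω₀/Q = 4.374e+04 rad/s; BW = Δω/(2π) = 6961 Hz.

(a) f₀ = 1.289e+04 Hz  (b) Q = 1.852  (c) BW = 6961 Hz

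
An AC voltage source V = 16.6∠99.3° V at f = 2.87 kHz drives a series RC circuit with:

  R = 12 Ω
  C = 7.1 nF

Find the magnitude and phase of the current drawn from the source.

Step 1 — Angular frequency: ω = 2π·f = 2π·2870 = 1.803e+04 rad/s.
Step 2 — Component impedances:
  R: Z = R = 12 Ω
  C: Z = 1/(jωC) = -j/(ω·C) = 0 - j7811 Ω
Step 3 — Series combination: Z_total = R + C = 12 - j7811 Ω = 7811∠-89.9° Ω.
Step 4 — Source phasor: V = 16.6∠99.3° V = -2.683 + j16.38 V.
Step 5 — Ohm's law: I = V / Z_total = (-2.683 + j16.38) / (12 - j7811) = -0.002098 - j0.0003402 A.
Step 6 — Convert to polar: |I| = 0.002125 A, ∠I = -170.8°.

I = 0.002125∠-170.8° A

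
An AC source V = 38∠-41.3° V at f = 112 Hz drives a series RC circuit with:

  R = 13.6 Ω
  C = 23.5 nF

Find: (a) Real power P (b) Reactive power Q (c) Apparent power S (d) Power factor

Step 1 — Angular frequency: ω = 2π·f = 2π·112 = 703.7 rad/s.
Step 2 — Component impedances:
  R: Z = R = 13.6 Ω
  C: Z = 1/(jωC) = -j/(ω·C) = 0 - j6.047e+04 Ω
Step 3 — Series combination: Z_total = R + C = 13.6 - j6.047e+04 Ω = 6.047e+04∠-90.0° Ω.
Step 4 — Source phasor: V = 38∠-41.3° V = 28.55 - j25.08 V.
Step 5 — Current: I = V / Z = 0.0004149 + j0.000472 A = 0.0006284∠48.7° A.
Step 6 — Complex power: S = V·I* = 5.371e-06 - j0.02388 VA.
Step 7 — Real power: P = Re(S) = 5.371e-06 W.
Step 8 — Reactive power: Q = Im(S) = -0.02388 VAR.
Step 9 — Apparent power: |S| = 0.02388 VA.
Step 10 — Power factor: PF = P/|S| = 0.0002249 (leading).

(a) P = 5.371e-06 W  (b) Q = -0.02388 VAR  (c) S = 0.02388 VA  (d) PF = 0.0002249 (leading)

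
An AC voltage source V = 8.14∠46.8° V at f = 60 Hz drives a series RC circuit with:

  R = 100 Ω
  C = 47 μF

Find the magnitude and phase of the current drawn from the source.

Step 1 — Angular frequency: ω = 2π·f = 2π·60 = 377 rad/s.
Step 2 — Component impedances:
  R: Z = R = 100 Ω
  C: Z = 1/(jωC) = -j/(ω·C) = 0 - j56.44 Ω
Step 3 — Series combination: Z_total = R + C = 100 - j56.44 Ω = 114.8∠-29.4° Ω.
Step 4 — Source phasor: V = 8.14∠46.8° V = 5.572 + j5.934 V.
Step 5 — Ohm's law: I = V / Z_total = (5.572 + j5.934) / (100 - j56.44) = 0.01686 + j0.06885 A.
Step 6 — Convert to polar: |I| = 0.07089 A, ∠I = 76.2°.

I = 0.07089∠76.2° A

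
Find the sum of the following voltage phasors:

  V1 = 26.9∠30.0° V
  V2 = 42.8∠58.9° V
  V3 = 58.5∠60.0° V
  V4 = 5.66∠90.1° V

Step 1 — Convert each phasor to rectangular form:
  V1 = 26.9·(cos(30.0°) + j·sin(30.0°)) = 23.3 + j13.45 V
  V2 = 42.8·(cos(58.9°) + j·sin(58.9°)) = 22.11 + j36.65 V
  V3 = 58.5·(cos(60.0°) + j·sin(60.0°)) = 29.25 + j50.66 V
  V4 = 5.66·(cos(90.1°) + j·sin(90.1°)) = -0.009879 + j5.66 V
Step 2 — Sum components: V_total = 74.64 + j106.4 V.
Step 3 — Convert to polar: |V_total| = 130 V, ∠V_total = 55.0°.

V_total = 130∠55.0° V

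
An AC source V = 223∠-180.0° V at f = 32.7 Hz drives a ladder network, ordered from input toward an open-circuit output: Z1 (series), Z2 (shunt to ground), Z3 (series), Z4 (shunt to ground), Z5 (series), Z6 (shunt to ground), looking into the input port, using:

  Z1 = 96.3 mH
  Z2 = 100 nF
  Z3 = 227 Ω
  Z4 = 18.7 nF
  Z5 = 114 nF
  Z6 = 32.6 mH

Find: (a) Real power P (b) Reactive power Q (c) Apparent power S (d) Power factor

Step 1 — Angular frequency: ω = 2π·f = 2π·32.7 = 205.5 rad/s.
Step 2 — Component impedances:
  Z1: Z = jωL = j·205.5·0.0963 = 0 + j19.79 Ω
  Z2: Z = 1/(jωC) = -j/(ω·C) = 0 - j4.867e+04 Ω
  Z3: Z = R = 227 Ω
  Z4: Z = 1/(jωC) = -j/(ω·C) = 0 - j2.603e+05 Ω
  Z5: Z = 1/(jωC) = -j/(ω·C) = 0 - j4.269e+04 Ω
  Z6: Z = jωL = j·205.5·0.0326 = 0 + j6.698 Ω
Step 3 — Ladder network (open output): work backward from the far end, alternating series and parallel combinations. Z_in = 73.83 - j2.089e+04 Ω = 2.089e+04∠-89.8° Ω.
Step 4 — Source phasor: V = 223∠-180.0° V = -223 V.
Step 5 — Current: I = V / Z = -3.771e-05 - j0.01067 A = 0.01067∠-90.2° A.
Step 6 — Complex power: S = V·I* = 0.008409 - j2.38 VA.
Step 7 — Real power: P = Re(S) = 0.008409 W.
Step 8 — Reactive power: Q = Im(S) = -2.38 VAR.
Step 9 — Apparent power: |S| = 2.38 VA.
Step 10 — Power factor: PF = P/|S| = 0.003533 (leading).

(a) P = 0.008409 W  (b) Q = -2.38 VAR  (c) S = 2.38 VA  (d) PF = 0.003533 (leading)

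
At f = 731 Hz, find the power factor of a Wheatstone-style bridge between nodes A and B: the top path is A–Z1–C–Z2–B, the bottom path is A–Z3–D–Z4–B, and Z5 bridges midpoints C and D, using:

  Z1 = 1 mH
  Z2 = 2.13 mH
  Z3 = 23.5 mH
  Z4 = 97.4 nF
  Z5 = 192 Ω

Step 1 — Angular frequency: ω = 2π·f = 2π·731 = 4593 rad/s.
Step 2 — Component impedances:
  Z1: Z = jωL = j·4593·0.001 = 0 + j4.593 Ω
  Z2: Z = jωL = j·4593·0.00213 = 0 + j9.783 Ω
  Z3: Z = jωL = j·4593·0.0235 = 0 + j107.9 Ω
  Z4: Z = 1/(jωC) = -j/(ω·C) = 0 - j2235 Ω
  Z5: Z = R = 192 Ω
Step 3 — Bridge requires nodal analysis (the Z5 bridge couples midpoints C and D, so the two paths cannot be reduced to a simple series/parallel combination). Setting node B to ground and injecting 1 A at node A, the 3-node admittance system at A, C, D solves to V_A = Z_AB = 0.1083 + j14.41 Ω = 14.41∠89.6° Ω.
Step 4 — Power factor: PF = cos(φ) = Re(Z)/|Z| = 0.1083/14.41 = 0.007516.
Step 5 — Type: Im(Z) = 14.41 ⇒ lagging (phase φ = 89.6°).

PF = 0.007516 (lagging, φ = 89.6°)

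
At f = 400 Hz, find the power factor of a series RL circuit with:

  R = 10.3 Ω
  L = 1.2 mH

Step 1 — Angular frequency: ω = 2π·f = 2π·400 = 2513 rad/s.
Step 2 — Component impedances:
  R: Z = R = 10.3 Ω
  L: Z = jωL = j·2513·0.0012 = 0 + j3.016 Ω
Step 3 — Series combination: Z_total = R + L = 10.3 + j3.016 Ω = 10.73∠16.3° Ω.
Step 4 — Power factor: PF = cos(φ) = Re(Z)/|Z| = 10.3/10.732 = 0.9597.
Step 5 — Type: Im(Z) = 3.016 ⇒ lagging (phase φ = 16.3°).

PF = 0.9597 (lagging, φ = 16.3°)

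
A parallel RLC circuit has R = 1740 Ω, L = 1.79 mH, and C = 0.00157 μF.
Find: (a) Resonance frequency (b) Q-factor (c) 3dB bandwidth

Step 1 — Resonance: ω₀ = 1/√(LC) = 1/√(0.00179·1.57e-09) = 5.965e+05 rad/s.
Step 2 — f₀ = ω₀/(2π) = 9.494e+04 Hz.
Step 3 — Parallel Q: Q = R/(ω₀L) = 1740/(5.965e+05·0.00179) = 1.63.
Step 4 — Bandwidth: Δω = ω₀/Q = 3.661e+05 rad/s; BW = Δω/(2π) = 5.826e+04 Hz.

(a) f₀ = 9.494e+04 Hz  (b) Q = 1.63  (c) BW = 5.826e+04 Hz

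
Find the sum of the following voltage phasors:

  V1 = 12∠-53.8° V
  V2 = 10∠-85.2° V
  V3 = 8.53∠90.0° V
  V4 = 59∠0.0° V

Step 1 — Convert each phasor to rectangular form:
  V1 = 12·(cos(-53.8°) + j·sin(-53.8°)) = 7.087 - j9.684 V
  V2 = 10·(cos(-85.2°) + j·sin(-85.2°)) = 0.8368 - j9.965 V
  V3 = 8.53·(cos(90.0°) + j·sin(90.0°)) = 0 + j8.53 V
  V4 = 59·(cos(0.0°) + j·sin(0.0°)) = 59 V
Step 2 — Sum components: V_total = 66.92 - j11.12 V.
Step 3 — Convert to polar: |V_total| = 67.84 V, ∠V_total = -9.4°.

V_total = 67.84∠-9.4° V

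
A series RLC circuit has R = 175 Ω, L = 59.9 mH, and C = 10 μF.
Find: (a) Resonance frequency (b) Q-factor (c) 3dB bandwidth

Step 1 — Resonance: ω₀ = 1/√(LC) = 1/√(0.0599·1e-05) = 1292 rad/s.
Step 2 — f₀ = ω₀/(2π) = 205.6 Hz.
Step 3 — Series Q: Q = ω₀L/R = 1292·0.0599/175 = 0.4423.
Step 4 — Bandwidth: Δω = ω₀/Q = 2922 rad/s; BW = Δω/(2π) = 465 Hz.

(a) f₀ = 205.6 Hz  (b) Q = 0.4423  (c) BW = 465 Hz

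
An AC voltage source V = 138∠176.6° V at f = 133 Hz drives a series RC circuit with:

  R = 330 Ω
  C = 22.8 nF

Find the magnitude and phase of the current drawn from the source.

Step 1 — Angular frequency: ω = 2π·f = 2π·133 = 835.7 rad/s.
Step 2 — Component impedances:
  R: Z = R = 330 Ω
  C: Z = 1/(jωC) = -j/(ω·C) = 0 - j5.248e+04 Ω
Step 3 — Series combination: Z_total = R + C = 330 - j5.248e+04 Ω = 5.249e+04∠-89.6° Ω.
Step 4 — Source phasor: V = 138∠176.6° V = -137.8 + j8.184 V.
Step 5 — Ohm's law: I = V / Z_total = (-137.8 + j8.184) / (330 - j5.248e+04) = -0.0001724 - j0.002624 A.
Step 6 — Convert to polar: |I| = 0.002629 A, ∠I = -93.8°.

I = 0.002629∠-93.8° A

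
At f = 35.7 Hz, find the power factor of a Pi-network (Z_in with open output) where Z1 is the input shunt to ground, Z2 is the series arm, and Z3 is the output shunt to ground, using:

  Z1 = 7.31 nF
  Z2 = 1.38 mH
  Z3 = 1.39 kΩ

Step 1 — Angular frequency: ω = 2π·f = 2π·35.7 = 224.3 rad/s.
Step 2 — Component impedances:
  Z1: Z = 1/(jωC) = -j/(ω·C) = 0 - j6.099e+05 Ω
  Z2: Z = jωL = j·224.3·0.00138 = 0 + j0.3095 Ω
  Z3: Z = R = 1390 Ω
Step 3 — With open output, the series arm Z2 and the output shunt Z3 appear in series to ground: Z2 + Z3 = 1390 + j0.3095 Ω.
Step 4 — Parallel with input shunt Z1: Z_in = Z1 || (Z2 + Z3) = 1390 - j2.859 Ω = 1390∠-0.1° Ω.
Step 5 — Power factor: PF = cos(φ) = Re(Z)/|Z| = 1390/1390 = 1.
Step 6 — Type: Im(Z) = -2.859 ⇒ leading (phase φ = -0.1°).

PF = 1 (leading, φ = -0.1°)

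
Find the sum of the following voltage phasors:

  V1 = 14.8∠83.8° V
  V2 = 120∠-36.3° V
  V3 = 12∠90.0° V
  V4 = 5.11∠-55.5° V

Step 1 — Convert each phasor to rectangular form:
  V1 = 14.8·(cos(83.8°) + j·sin(83.8°)) = 1.598 + j14.71 V
  V2 = 120·(cos(-36.3°) + j·sin(-36.3°)) = 96.71 - j71.04 V
  V3 = 12·(cos(90.0°) + j·sin(90.0°)) = 0 + j12 V
  V4 = 5.11·(cos(-55.5°) + j·sin(-55.5°)) = 2.894 - j4.211 V
Step 2 — Sum components: V_total = 101.2 - j48.54 V.
Step 3 — Convert to polar: |V_total| = 112.2 V, ∠V_total = -25.6°.

V_total = 112.2∠-25.6° V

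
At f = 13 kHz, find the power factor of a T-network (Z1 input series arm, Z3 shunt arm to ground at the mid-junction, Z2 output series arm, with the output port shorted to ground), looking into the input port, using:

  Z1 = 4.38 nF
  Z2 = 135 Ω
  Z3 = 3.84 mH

Step 1 — Angular frequency: ω = 2π·f = 2π·1.3e+04 = 8.168e+04 rad/s.
Step 2 — Component impedances:
  Z1: Z = 1/(jωC) = -j/(ω·C) = 0 - j2795 Ω
  Z2: Z = R = 135 Ω
  Z3: Z = jωL = j·8.168e+04·0.00384 = 0 + j313.7 Ω
Step 3 — With the output port shorted to ground, the output series arm Z2 runs from the junction to ground; the shunt arm Z3 also runs from the junction to ground. They appear in parallel: Z3 || Z2 = 113.9 + j49.02 Ω.
Step 4 — Series with input arm Z1: Z_in = Z1 + (Z3 || Z2) = 113.9 - j2746 Ω = 2748∠-87.6° Ω.
Step 5 — Power factor: PF = cos(φ) = Re(Z)/|Z| = 113.9/2748.5 = 0.04144.
Step 6 — Type: Im(Z) = -2746 ⇒ leading (phase φ = -87.6°).

PF = 0.04144 (leading, φ = -87.6°)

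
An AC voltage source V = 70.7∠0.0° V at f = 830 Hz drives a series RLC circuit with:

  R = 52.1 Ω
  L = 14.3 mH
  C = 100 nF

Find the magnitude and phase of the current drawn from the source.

Step 1 — Angular frequency: ω = 2π·f = 2π·830 = 5215 rad/s.
Step 2 — Component impedances:
  R: Z = R = 52.1 Ω
  L: Z = jωL = j·5215·0.0143 = 0 + j74.58 Ω
  C: Z = 1/(jωC) = -j/(ω·C) = 0 - j1918 Ω
Step 3 — Series combination: Z_total = R + L + C = 52.1 - j1843 Ω = 1844∠-88.4° Ω.
Step 4 — Source phasor: V = 70.7∠0.0° V = 70.7 V.
Step 5 — Ohm's law: I = V / Z_total = (70.7) / (52.1 - j1843) = 0.001084 + j0.03833 A.
Step 6 — Convert to polar: |I| = 0.03835 A, ∠I = 88.4°.

I = 0.03835∠88.4° A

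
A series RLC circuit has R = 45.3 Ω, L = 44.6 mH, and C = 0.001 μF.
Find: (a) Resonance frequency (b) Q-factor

Step 1 — Resonance condition Im(Z)=0 gives ω₀ = 1/√(LC).
Step 2 — ω₀ = 1/√(0.0446·1e-09) = 1.497e+05 rad/s.
Step 3 — f₀ = ω₀/(2π) = 2.383e+04 Hz.
Step 4 — Series Q: Q = ω₀L/R = 1.497e+05·0.0446/45.3 = 147.4.

(a) f₀ = 2.383e+04 Hz  (b) Q = 147.4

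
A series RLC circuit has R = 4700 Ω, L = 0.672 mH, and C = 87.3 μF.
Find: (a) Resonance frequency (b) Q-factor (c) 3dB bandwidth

Step 1 — Resonance: ω₀ = 1/√(LC) = 1/√(0.000672·8.73e-05) = 4129 rad/s.
Step 2 — f₀ = ω₀/(2π) = 657.1 Hz.
Step 3 — Series Q: Q = ω₀L/R = 4129·0.000672/4700 = 0.0005903.
Step 4 — Bandwidth: Δω = ω₀/Q = 6.994e+06 rad/s; BW = Δω/(2π) = 1.113e+06 Hz.

(a) f₀ = 657.1 Hz  (b) Q = 0.0005903  (c) BW = 1.113e+06 Hz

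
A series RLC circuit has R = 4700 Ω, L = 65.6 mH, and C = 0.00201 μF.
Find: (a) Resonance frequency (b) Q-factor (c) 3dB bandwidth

Step 1 — Resonance: ω₀ = 1/√(LC) = 1/√(0.0656·2.01e-09) = 8.709e+04 rad/s.
Step 2 — f₀ = ω₀/(2π) = 1.386e+04 Hz.
Step 3 — Series Q: Q = ω₀L/R = 8.709e+04·0.0656/4700 = 1.216.
Step 4 — Bandwidth: Δω = ω₀/Q = 7.165e+04 rad/s; BW = Δω/(2π) = 1.14e+04 Hz.

(a) f₀ = 1.386e+04 Hz  (b) Q = 1.216  (c) BW = 1.14e+04 Hz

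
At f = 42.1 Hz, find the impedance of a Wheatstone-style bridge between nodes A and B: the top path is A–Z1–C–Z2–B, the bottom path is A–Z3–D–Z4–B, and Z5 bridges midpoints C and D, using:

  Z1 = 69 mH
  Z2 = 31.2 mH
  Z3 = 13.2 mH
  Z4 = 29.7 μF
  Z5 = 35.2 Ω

Step 1 — Angular frequency: ω = 2π·f = 2π·42.1 = 264.5 rad/s.
Step 2 — Component impedances:
  Z1: Z = jωL = j·264.5·0.069 = 0 + j18.25 Ω
  Z2: Z = jωL = j·264.5·0.0312 = 0 + j8.253 Ω
  Z3: Z = jωL = j·264.5·0.0132 = 0 + j3.492 Ω
  Z4: Z = 1/(jωC) = -j/(ω·C) = 0 - j127.3 Ω
  Z5: Z = R = 35.2 Ω
Step 3 — Bridge requires nodal analysis (the Z5 bridge couples midpoints C and D, so the two paths cannot be reduced to a simple series/parallel combination). Setting node B to ground and injecting 1 A at node A, the 3-node admittance system at A, C, D solves to V_A = Z_AB = 10.57 + j25.74 Ω = 27.82∠67.7° Ω.

Z = 10.57 + j25.74 Ω = 27.82∠67.7° Ω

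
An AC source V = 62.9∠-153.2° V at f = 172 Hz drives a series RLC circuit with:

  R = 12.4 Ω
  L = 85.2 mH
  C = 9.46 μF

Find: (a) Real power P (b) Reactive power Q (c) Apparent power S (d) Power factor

Step 1 — Angular frequency: ω = 2π·f = 2π·172 = 1081 rad/s.
Step 2 — Component impedances:
  R: Z = R = 12.4 Ω
  L: Z = jωL = j·1081·0.0852 = 0 + j92.08 Ω
  C: Z = 1/(jωC) = -j/(ω·C) = 0 - j97.81 Ω
Step 3 — Series combination: Z_total = R + L + C = 12.4 - j5.738 Ω = 13.66∠-24.8° Ω.
Step 4 — Source phasor: V = 62.9∠-153.2° V = -56.14 - j28.36 V.
Step 5 — Current: I = V / Z = -2.858 - j3.609 A = 4.604∠-128.4° A.
Step 6 — Complex power: S = V·I* = 262.8 - j121.6 VA.
Step 7 — Real power: P = Re(S) = 262.8 W.
Step 8 — Reactive power: Q = Im(S) = -121.6 VAR.
Step 9 — Apparent power: |S| = 289.6 VA.
Step 10 — Power factor: PF = P/|S| = 0.9076 (leading).

(a) P = 262.8 W  (b) Q = -121.6 VAR  (c) S = 289.6 VA  (d) PF = 0.9076 (leading)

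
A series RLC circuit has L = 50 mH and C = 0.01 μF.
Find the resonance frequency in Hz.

Step 1 — Resonance condition Im(Z)=0 gives ω₀ = 1/√(LC).
Step 2 — ω₀ = 1/√(0.05·1e-08) = 4.472e+04 rad/s.
Step 3 — f₀ = ω₀/(2π) = 7118 Hz.

f₀ = 7118 Hz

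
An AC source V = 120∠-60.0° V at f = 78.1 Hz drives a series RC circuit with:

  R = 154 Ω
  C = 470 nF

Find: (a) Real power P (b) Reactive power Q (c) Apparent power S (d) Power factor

Step 1 — Angular frequency: ω = 2π·f = 2π·78.1 = 490.7 rad/s.
Step 2 — Component impedances:
  R: Z = R = 154 Ω
  C: Z = 1/(jωC) = -j/(ω·C) = 0 - j4336 Ω
Step 3 — Series combination: Z_total = R + C = 154 - j4336 Ω = 4339∠-88.0° Ω.
Step 4 — Source phasor: V = 120∠-60.0° V = 60 - j103.9 V.
Step 5 — Current: I = V / Z = 0.02443 + j0.01297 A = 0.02766∠28.0° A.
Step 6 — Complex power: S = V·I* = 0.1178 - j3.317 VA.
Step 7 — Real power: P = Re(S) = 0.1178 W.
Step 8 — Reactive power: Q = Im(S) = -3.317 VAR.
Step 9 — Apparent power: |S| = 3.319 VA.
Step 10 — Power factor: PF = P/|S| = 0.0355 (leading).

(a) P = 0.1178 W  (b) Q = -3.317 VAR  (c) S = 3.319 VA  (d) PF = 0.0355 (leading)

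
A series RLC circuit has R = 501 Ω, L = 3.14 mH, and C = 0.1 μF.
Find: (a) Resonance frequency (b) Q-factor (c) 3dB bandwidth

Step 1 — Resonance: ω₀ = 1/√(LC) = 1/√(0.00314·1e-07) = 5.643e+04 rad/s.
Step 2 — f₀ = ω₀/(2π) = 8982 Hz.
Step 3 — Series Q: Q = ω₀L/R = 5.643e+04·0.00314/501 = 0.3537.
Step 4 — Bandwidth: Δω = ω₀/Q = 1.596e+05 rad/s; BW = Δω/(2π) = 2.539e+04 Hz.

(a) f₀ = 8982 Hz  (b) Q = 0.3537  (c) BW = 2.539e+04 Hz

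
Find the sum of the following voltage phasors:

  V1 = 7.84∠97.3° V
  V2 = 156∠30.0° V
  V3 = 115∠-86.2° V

Step 1 — Convert each phasor to rectangular form:
  V1 = 7.84·(cos(97.3°) + j·sin(97.3°)) = -0.9962 + j7.776 V
  V2 = 156·(cos(30.0°) + j·sin(30.0°)) = 135.1 + j78 V
  V3 = 115·(cos(-86.2°) + j·sin(-86.2°)) = 7.621 - j114.7 V
Step 2 — Sum components: V_total = 141.7 - j28.97 V.
Step 3 — Convert to polar: |V_total| = 144.7 V, ∠V_total = -11.6°.

V_total = 144.7∠-11.6° V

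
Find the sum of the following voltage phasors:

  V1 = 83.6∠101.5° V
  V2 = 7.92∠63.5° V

Step 1 — Convert each phasor to rectangular form:
  V1 = 83.6·(cos(101.5°) + j·sin(101.5°)) = -16.67 + j81.92 V
  V2 = 7.92·(cos(63.5°) + j·sin(63.5°)) = 3.534 + j7.088 V
Step 2 — Sum components: V_total = -13.13 + j89.01 V.
Step 3 — Convert to polar: |V_total| = 89.97 V, ∠V_total = 98.4°.

V_total = 89.97∠98.4° V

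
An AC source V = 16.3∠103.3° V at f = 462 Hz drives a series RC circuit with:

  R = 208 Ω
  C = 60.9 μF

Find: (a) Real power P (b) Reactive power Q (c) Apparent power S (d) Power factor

Step 1 — Angular frequency: ω = 2π·f = 2π·462 = 2903 rad/s.
Step 2 — Component impedances:
  R: Z = R = 208 Ω
  C: Z = 1/(jωC) = -j/(ω·C) = 0 - j5.657 Ω
Step 3 — Series combination: Z_total = R + C = 208 - j5.657 Ω = 208.1∠-1.6° Ω.
Step 4 — Source phasor: V = 16.3∠103.3° V = -3.75 + j15.86 V.
Step 5 — Current: I = V / Z = -0.02009 + j0.07572 A = 0.07834∠104.9° A.
Step 6 — Complex power: S = V·I* = 1.276 - j0.03471 VA.
Step 7 — Real power: P = Re(S) = 1.276 W.
Step 8 — Reactive power: Q = Im(S) = -0.03471 VAR.
Step 9 — Apparent power: |S| = 1.277 VA.
Step 10 — Power factor: PF = P/|S| = 0.9996 (leading).

(a) P = 1.276 W  (b) Q = -0.03471 VAR  (c) S = 1.277 VA  (d) PF = 0.9996 (leading)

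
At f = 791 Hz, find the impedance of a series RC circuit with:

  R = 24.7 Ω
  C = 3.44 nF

Step 1 — Angular frequency: ω = 2π·f = 2π·791 = 4970 rad/s.
Step 2 — Component impedances:
  R: Z = R = 24.7 Ω
  C: Z = 1/(jωC) = -j/(ω·C) = 0 - j5.849e+04 Ω
Step 3 — Series combination: Z_total = R + C = 24.7 - j5.849e+04 Ω = 5.849e+04∠-90.0° Ω.

Z = 24.7 - j5.849e+04 Ω = 5.849e+04∠-90.0° Ω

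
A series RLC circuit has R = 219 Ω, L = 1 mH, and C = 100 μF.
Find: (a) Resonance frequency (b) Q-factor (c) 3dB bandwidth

Step 1 — Resonance: ω₀ = 1/√(LC) = 1/√(0.001·0.0001) = 3162 rad/s.
Step 2 — f₀ = ω₀/(2π) = 503.3 Hz.
Step 3 — Series Q: Q = ω₀L/R = 3162·0.001/219 = 0.01444.
Step 4 — Bandwidth: Δω = ω₀/Q = 2.19e+05 rad/s; BW = Δω/(2π) = 3.485e+04 Hz.

(a) f₀ = 503.3 Hz  (b) Q = 0.01444  (c) BW = 3.485e+04 Hz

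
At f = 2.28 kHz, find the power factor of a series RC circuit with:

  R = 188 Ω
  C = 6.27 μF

Step 1 — Angular frequency: ω = 2π·f = 2π·2280 = 1.433e+04 rad/s.
Step 2 — Component impedances:
  R: Z = R = 188 Ω
  C: Z = 1/(jωC) = -j/(ω·C) = 0 - j11.13 Ω
Step 3 — Series combination: Z_total = R + C = 188 - j11.13 Ω = 188.3∠-3.4° Ω.
Step 4 — Power factor: PF = cos(φ) = Re(Z)/|Z| = 188/188.329 = 0.9983.
Step 5 — Type: Im(Z) = -11.13 ⇒ leading (phase φ = -3.4°).

PF = 0.9983 (leading, φ = -3.4°)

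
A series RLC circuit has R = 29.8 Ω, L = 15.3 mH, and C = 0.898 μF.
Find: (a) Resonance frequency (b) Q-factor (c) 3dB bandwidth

Step 1 — Resonance: ω₀ = 1/√(LC) = 1/√(0.0153·8.98e-07) = 8531 rad/s.
Step 2 — f₀ = ω₀/(2π) = 1358 Hz.
Step 3 — Series Q: Q = ω₀L/R = 8531·0.0153/29.8 = 4.38.
Step 4 — Bandwidth: Δω = ω₀/Q = 1948 rad/s; BW = Δω/(2π) = 310 Hz.

(a) f₀ = 1358 Hz  (b) Q = 4.38  (c) BW = 310 Hz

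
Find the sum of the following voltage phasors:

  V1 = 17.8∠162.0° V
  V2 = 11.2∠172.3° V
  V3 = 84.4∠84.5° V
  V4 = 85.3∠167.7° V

Step 1 — Convert each phasor to rectangular form:
  V1 = 17.8·(cos(162.0°) + j·sin(162.0°)) = -16.93 + j5.501 V
  V2 = 11.2·(cos(172.3°) + j·sin(172.3°)) = -11.1 + j1.501 V
  V3 = 84.4·(cos(84.5°) + j·sin(84.5°)) = 8.089 + j84.01 V
  V4 = 85.3·(cos(167.7°) + j·sin(167.7°)) = -83.34 + j18.17 V
Step 2 — Sum components: V_total = -103.3 + j109.2 V.
Step 3 — Convert to polar: |V_total| = 150.3 V, ∠V_total = 133.4°.

V_total = 150.3∠133.4° V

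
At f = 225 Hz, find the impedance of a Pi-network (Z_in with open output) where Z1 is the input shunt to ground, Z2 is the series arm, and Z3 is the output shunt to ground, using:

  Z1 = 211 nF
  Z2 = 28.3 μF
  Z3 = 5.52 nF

Step 1 — Angular frequency: ω = 2π·f = 2π·225 = 1414 rad/s.
Step 2 — Component impedances:
  Z1: Z = 1/(jωC) = -j/(ω·C) = 0 - j3352 Ω
  Z2: Z = 1/(jωC) = -j/(ω·C) = 0 - j24.99 Ω
  Z3: Z = 1/(jωC) = -j/(ω·C) = 0 - j1.281e+05 Ω
Step 3 — With open output, the series arm Z2 and the output shunt Z3 appear in series to ground: Z2 + Z3 = 0 - j1.282e+05 Ω.
Step 4 — Parallel with input shunt Z1: Z_in = Z1 || (Z2 + Z3) = 0 - j3267 Ω = 3267∠-90.0° Ω.

Z = 0 - j3267 Ω = 3267∠-90.0° Ω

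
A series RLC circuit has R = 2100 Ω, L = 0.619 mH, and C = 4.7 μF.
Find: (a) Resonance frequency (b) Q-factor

Step 1 — Resonance condition Im(Z)=0 gives ω₀ = 1/√(LC).
Step 2 — ω₀ = 1/√(0.000619·4.7e-06) = 1.854e+04 rad/s.
Step 3 — f₀ = ω₀/(2π) = 2951 Hz.
Step 4 — Series Q: Q = ω₀L/R = 1.854e+04·0.000619/2100 = 0.005465.

(a) f₀ = 2951 Hz  (b) Q = 0.005465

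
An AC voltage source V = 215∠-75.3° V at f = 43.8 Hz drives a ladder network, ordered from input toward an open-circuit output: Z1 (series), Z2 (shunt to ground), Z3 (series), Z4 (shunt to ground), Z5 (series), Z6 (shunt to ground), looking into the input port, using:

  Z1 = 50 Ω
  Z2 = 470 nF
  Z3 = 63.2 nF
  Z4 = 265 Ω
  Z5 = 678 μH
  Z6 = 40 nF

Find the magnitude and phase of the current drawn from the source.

Step 1 — Angular frequency: ω = 2π·f = 2π·43.8 = 275.2 rad/s.
Step 2 — Component impedances:
  Z1: Z = R = 50 Ω
  Z2: Z = 1/(jωC) = -j/(ω·C) = 0 - j7731 Ω
  Z3: Z = 1/(jωC) = -j/(ω·C) = 0 - j5.749e+04 Ω
  Z4: Z = R = 265 Ω
  Z5: Z = jωL = j·275.2·0.000678 = 0 + j0.1866 Ω
  Z6: Z = 1/(jωC) = -j/(ω·C) = 0 - j9.084e+04 Ω
Step 3 — Ladder network (open output): work backward from the far end, alternating series and parallel combinations. Z_in = 53.72 - j6815 Ω = 6815∠-89.5° Ω.
Step 4 — Source phasor: V = 215∠-75.3° V = 54.56 - j208 V.
Step 5 — Ohm's law: I = V / Z_total = (54.56 - j208) / (53.72 - j6815) = 0.03058 + j0.007765 A.
Step 6 — Convert to polar: |I| = 0.03155 A, ∠I = 14.2°.

I = 0.03155∠14.2° A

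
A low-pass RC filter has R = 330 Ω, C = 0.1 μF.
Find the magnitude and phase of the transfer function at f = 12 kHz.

Step 1 — Angular frequency: ω = 2π·1.2e+04 = 7.54e+04 rad/s.
Step 2 — Transfer function: H(jω) = 1/(1 + jωRC).
Step 3 — Denominator: 1 + jωRC = 1 + j·7.54e+04·330·1e-07 = 1 + j2.488.
Step 4 — H = 0.1391 - j0.346.
Step 5 — Magnitude: |H| = 0.3729 (-8.6 dB); phase: φ = -68.1°.

|H| = 0.3729 (-8.6 dB), φ = -68.1°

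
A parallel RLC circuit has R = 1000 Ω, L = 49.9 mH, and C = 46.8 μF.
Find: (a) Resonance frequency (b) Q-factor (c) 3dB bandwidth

Step 1 — Resonance: ω₀ = 1/√(LC) = 1/√(0.0499·4.68e-05) = 654.4 rad/s.
Step 2 — f₀ = ω₀/(2π) = 104.1 Hz.
Step 3 — Parallel Q: Q = R/(ω₀L) = 1000/(654.4·0.0499) = 30.62.
Step 4 — Bandwidth: Δω = ω₀/Q = 21.37 rad/s; BW = Δω/(2π) = 3.401 Hz.

(a) f₀ = 104.1 Hz  (b) Q = 30.62  (c) BW = 3.401 Hz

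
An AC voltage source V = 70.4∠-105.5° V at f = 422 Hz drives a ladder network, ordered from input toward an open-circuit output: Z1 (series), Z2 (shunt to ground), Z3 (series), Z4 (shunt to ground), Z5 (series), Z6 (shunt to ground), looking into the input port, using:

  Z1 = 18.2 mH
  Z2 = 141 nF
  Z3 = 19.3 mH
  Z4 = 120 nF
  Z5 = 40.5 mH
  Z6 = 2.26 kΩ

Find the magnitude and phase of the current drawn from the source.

Step 1 — Angular frequency: ω = 2π·f = 2π·422 = 2652 rad/s.
Step 2 — Component impedances:
  Z1: Z = jωL = j·2652·0.0182 = 0 + j48.26 Ω
  Z2: Z = 1/(jωC) = -j/(ω·C) = 0 - j2675 Ω
  Z3: Z = jωL = j·2652·0.0193 = 0 + j51.17 Ω
  Z4: Z = 1/(jωC) = -j/(ω·C) = 0 - j3143 Ω
  Z5: Z = jωL = j·2652·0.0405 = 0 + j107.4 Ω
  Z6: Z = R = 2260 Ω
Step 3 — Ladder network (open output): work backward from the far end, alternating series and parallel combinations. Z_in = 700.5 - j975.9 Ω = 1201∠-54.3° Ω.
Step 4 — Source phasor: V = 70.4∠-105.5° V = -18.81 - j67.84 V.
Step 5 — Ohm's law: I = V / Z_total = (-18.81 - j67.84) / (700.5 - j975.9) = 0.03675 - j0.04565 A.
Step 6 — Convert to polar: |I| = 0.0586 A, ∠I = -51.2°.

I = 0.0586∠-51.2° A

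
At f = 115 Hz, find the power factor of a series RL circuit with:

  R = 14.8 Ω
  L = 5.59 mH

Step 1 — Angular frequency: ω = 2π·f = 2π·115 = 722.6 rad/s.
Step 2 — Component impedances:
  R: Z = R = 14.8 Ω
  L: Z = jωL = j·722.6·0.00559 = 0 + j4.039 Ω
Step 3 — Series combination: Z_total = R + L = 14.8 + j4.039 Ω = 15.34∠15.3° Ω.
Step 4 — Power factor: PF = cos(φ) = Re(Z)/|Z| = 14.8/15.341 = 0.9647.
Step 5 — Type: Im(Z) = 4.039 ⇒ lagging (phase φ = 15.3°).

PF = 0.9647 (lagging, φ = 15.3°)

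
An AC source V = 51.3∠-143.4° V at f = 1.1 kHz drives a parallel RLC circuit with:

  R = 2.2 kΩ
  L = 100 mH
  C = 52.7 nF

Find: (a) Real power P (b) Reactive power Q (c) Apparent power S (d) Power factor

Step 1 — Angular frequency: ω = 2π·f = 2π·1100 = 6912 rad/s.
Step 2 — Component impedances:
  R: Z = R = 2200 Ω
  L: Z = jωL = j·6912·0.1 = 0 + j691.2 Ω
  C: Z = 1/(jωC) = -j/(ω·C) = 0 - j2745 Ω
Step 3 — Parallel combination: 1/Z_total = 1/R + 1/L + 1/C; Z_total = 329.7 + j785.3 Ω = 851.7∠67.2° Ω.
Step 4 — Source phasor: V = 51.3∠-143.4° V = -41.18 - j30.59 V.
Step 5 — Current: I = V / Z = -0.05183 + j0.03068 A = 0.06024∠149.4° A.
Step 6 — Complex power: S = V·I* = 1.196 + j2.849 VA.
Step 7 — Real power: P = Re(S) = 1.196 W.
Step 8 — Reactive power: Q = Im(S) = 2.849 VAR.
Step 9 — Apparent power: |S| = 3.09 VA.
Step 10 — Power factor: PF = P/|S| = 0.3871 (lagging).

(a) P = 1.196 W  (b) Q = 2.849 VAR  (c) S = 3.09 VA  (d) PF = 0.3871 (lagging)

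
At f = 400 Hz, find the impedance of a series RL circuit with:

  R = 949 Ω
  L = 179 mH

Step 1 — Angular frequency: ω = 2π·f = 2π·400 = 2513 rad/s.
Step 2 — Component impedances:
  R: Z = R = 949 Ω
  L: Z = jωL = j·2513·0.179 = 0 + j449.9 Ω
Step 3 — Series combination: Z_total = R + L = 949 + j449.9 Ω = 1050∠25.4° Ω.

Z = 949 + j449.9 Ω = 1050∠25.4° Ω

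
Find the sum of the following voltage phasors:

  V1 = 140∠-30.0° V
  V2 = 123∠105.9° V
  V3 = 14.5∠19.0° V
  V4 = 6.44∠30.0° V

Step 1 — Convert each phasor to rectangular form:
  V1 = 140·(cos(-30.0°) + j·sin(-30.0°)) = 121.2 - j70 V
  V2 = 123·(cos(105.9°) + j·sin(105.9°)) = -33.7 + j118.3 V
  V3 = 14.5·(cos(19.0°) + j·sin(19.0°)) = 13.71 + j4.721 V
  V4 = 6.44·(cos(30.0°) + j·sin(30.0°)) = 5.577 + j3.22 V
Step 2 — Sum components: V_total = 106.8 + j56.23 V.
Step 3 — Convert to polar: |V_total| = 120.7 V, ∠V_total = 27.8°.

V_total = 120.7∠27.8° V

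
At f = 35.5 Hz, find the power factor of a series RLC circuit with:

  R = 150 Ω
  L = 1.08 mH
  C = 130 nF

Step 1 — Angular frequency: ω = 2π·f = 2π·35.5 = 223.1 rad/s.
Step 2 — Component impedances:
  R: Z = R = 150 Ω
  L: Z = jωL = j·223.1·0.00108 = 0 + j0.2409 Ω
  C: Z = 1/(jωC) = -j/(ω·C) = 0 - j3.449e+04 Ω
Step 3 — Series combination: Z_total = R + L + C = 150 - j3.449e+04 Ω = 3.449e+04∠-89.8° Ω.
Step 4 — Power factor: PF = cos(φ) = Re(Z)/|Z| = 150/34486.5 = 0.00435.
Step 5 — Type: Im(Z) = -3.449e+04 ⇒ leading (phase φ = -89.8°).

PF = 0.00435 (leading, φ = -89.8°)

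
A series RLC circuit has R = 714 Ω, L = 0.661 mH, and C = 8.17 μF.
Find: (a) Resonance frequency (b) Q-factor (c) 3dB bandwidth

Step 1 — Resonance: ω₀ = 1/√(LC) = 1/√(0.000661·8.17e-06) = 1.361e+04 rad/s.
Step 2 — f₀ = ω₀/(2π) = 2166 Hz.
Step 3 — Series Q: Q = ω₀L/R = 1.361e+04·0.000661/714 = 0.0126.
Step 4 — Bandwidth: Δω = ω₀/Q = 1.08e+06 rad/s; BW = Δω/(2π) = 1.719e+05 Hz.

(a) f₀ = 2166 Hz  (b) Q = 0.0126  (c) BW = 1.719e+05 Hz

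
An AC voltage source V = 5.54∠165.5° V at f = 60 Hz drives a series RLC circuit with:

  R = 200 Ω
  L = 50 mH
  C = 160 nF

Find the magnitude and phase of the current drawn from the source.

Step 1 — Angular frequency: ω = 2π·f = 2π·60 = 377 rad/s.
Step 2 — Component impedances:
  R: Z = R = 200 Ω
  L: Z = jωL = j·377·0.05 = 0 + j18.85 Ω
  C: Z = 1/(jωC) = -j/(ω·C) = 0 - j1.658e+04 Ω
Step 3 — Series combination: Z_total = R + L + C = 200 - j1.656e+04 Ω = 1.656e+04∠-89.3° Ω.
Step 4 — Source phasor: V = 5.54∠165.5° V = -5.364 + j1.387 V.
Step 5 — Ohm's law: I = V / Z_total = (-5.364 + j1.387) / (200 - j1.656e+04) = -8.766e-05 - j0.0003228 A.
Step 6 — Convert to polar: |I| = 0.0003345 A, ∠I = -105.2°.

I = 0.0003345∠-105.2° A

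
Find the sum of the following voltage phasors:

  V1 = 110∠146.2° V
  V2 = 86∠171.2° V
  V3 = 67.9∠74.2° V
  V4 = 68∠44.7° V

Step 1 — Convert each phasor to rectangular form:
  V1 = 110·(cos(146.2°) + j·sin(146.2°)) = -91.41 + j61.19 V
  V2 = 86·(cos(171.2°) + j·sin(171.2°)) = -84.99 + j13.16 V
  V3 = 67.9·(cos(74.2°) + j·sin(74.2°)) = 18.49 + j65.33 V
  V4 = 68·(cos(44.7°) + j·sin(44.7°)) = 48.33 + j47.83 V
Step 2 — Sum components: V_total = -109.6 + j187.5 V.
Step 3 — Convert to polar: |V_total| = 217.2 V, ∠V_total = 120.3°.

V_total = 217.2∠120.3° V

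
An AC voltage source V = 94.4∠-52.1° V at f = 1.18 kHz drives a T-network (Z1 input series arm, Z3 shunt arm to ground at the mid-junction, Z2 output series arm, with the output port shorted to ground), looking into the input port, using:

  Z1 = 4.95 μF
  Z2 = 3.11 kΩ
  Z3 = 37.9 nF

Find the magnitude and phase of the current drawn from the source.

Step 1 — Angular frequency: ω = 2π·f = 2π·1180 = 7414 rad/s.
Step 2 — Component impedances:
  Z1: Z = 1/(jωC) = -j/(ω·C) = 0 - j27.25 Ω
  Z2: Z = R = 3110 Ω
  Z3: Z = 1/(jωC) = -j/(ω·C) = 0 - j3559 Ω
Step 3 — With the output port shorted to ground, the output series arm Z2 runs from the junction to ground; the shunt arm Z3 also runs from the junction to ground. They appear in parallel: Z3 || Z2 = 1763 - j1541 Ω.
Step 4 — Series with input arm Z1: Z_in = Z1 + (Z3 || Z2) = 1763 - j1568 Ω = 2360∠-41.6° Ω.
Step 5 — Source phasor: V = 94.4∠-52.1° V = 57.99 - j74.49 V.
Step 6 — Ohm's law: I = V / Z_total = (57.99 - j74.49) / (1763 - j1568) = 0.03934 - j0.007257 A.
Step 7 — Convert to polar: |I| = 0.04 A, ∠I = -10.5°.

I = 0.04∠-10.5° A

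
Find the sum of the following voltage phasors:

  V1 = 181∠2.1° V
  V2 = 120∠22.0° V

Step 1 — Convert each phasor to rectangular form:
  V1 = 181·(cos(2.1°) + j·sin(2.1°)) = 180.9 + j6.633 V
  V2 = 120·(cos(22.0°) + j·sin(22.0°)) = 111.3 + j44.95 V
Step 2 — Sum components: V_total = 292.1 + j51.59 V.
Step 3 — Convert to polar: |V_total| = 296.7 V, ∠V_total = 10.0°.

V_total = 296.7∠10.0° V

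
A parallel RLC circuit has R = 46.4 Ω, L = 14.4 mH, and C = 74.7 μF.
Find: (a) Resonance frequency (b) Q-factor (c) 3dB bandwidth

Step 1 — Resonance: ω₀ = 1/√(LC) = 1/√(0.0144·7.47e-05) = 964.2 rad/s.
Step 2 — f₀ = ω₀/(2π) = 153.5 Hz.
Step 3 — Parallel Q: Q = R/(ω₀L) = 46.4/(964.2·0.0144) = 3.342.
Step 4 — Bandwidth: Δω = ω₀/Q = 288.5 rad/s; BW = Δω/(2π) = 45.92 Hz.

(a) f₀ = 153.5 Hz  (b) Q = 3.342  (c) BW = 45.92 Hz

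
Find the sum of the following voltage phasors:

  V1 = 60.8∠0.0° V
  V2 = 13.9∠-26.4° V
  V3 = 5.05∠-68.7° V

Step 1 — Convert each phasor to rectangular form:
  V1 = 60.8·(cos(0.0°) + j·sin(0.0°)) = 60.8 V
  V2 = 13.9·(cos(-26.4°) + j·sin(-26.4°)) = 12.45 - j6.18 V
  V3 = 5.05·(cos(-68.7°) + j·sin(-68.7°)) = 1.834 - j4.705 V
Step 2 — Sum components: V_total = 75.08 - j10.89 V.
Step 3 — Convert to polar: |V_total| = 75.87 V, ∠V_total = -8.2°.

V_total = 75.87∠-8.2° V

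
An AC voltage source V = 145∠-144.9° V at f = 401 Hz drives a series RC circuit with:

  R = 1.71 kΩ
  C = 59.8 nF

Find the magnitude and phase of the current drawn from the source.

Step 1 — Angular frequency: ω = 2π·f = 2π·401 = 2520 rad/s.
Step 2 — Component impedances:
  R: Z = R = 1710 Ω
  C: Z = 1/(jωC) = -j/(ω·C) = 0 - j6637 Ω
Step 3 — Series combination: Z_total = R + C = 1710 - j6637 Ω = 6854∠-75.6° Ω.
Step 4 — Source phasor: V = 145∠-144.9° V = -118.6 - j83.38 V.
Step 5 — Ohm's law: I = V / Z_total = (-118.6 - j83.38) / (1710 - j6637) = 0.007462 - j0.0198 A.
Step 6 — Convert to polar: |I| = 0.02116 A, ∠I = -69.3°.

I = 0.02116∠-69.3° A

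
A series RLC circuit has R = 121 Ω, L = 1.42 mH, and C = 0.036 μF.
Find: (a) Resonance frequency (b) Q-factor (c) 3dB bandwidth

Step 1 — Resonance condition Im(Z)=0 gives ω₀ = 1/√(LC).
Step 2 — ω₀ = 1/√(0.00142·3.6e-08) = 1.399e+05 rad/s.
Step 3 — f₀ = ω₀/(2π) = 2.226e+04 Hz.
Step 4 — Series Q: Q = ω₀L/R = 1.399e+05·0.00142/121 = 1.641.
Step 5 — 3dB bandwidth: Δω = ω₀/Q = 8.521e+04 rad/s; BW = Δω/(2π) = 1.356e+04 Hz.

(a) f₀ = 2.226e+04 Hz  (b) Q = 1.641  (c) BW = 1.356e+04 Hz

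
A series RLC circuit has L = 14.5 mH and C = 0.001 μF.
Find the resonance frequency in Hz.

Step 1 — Resonance condition Im(Z)=0 gives ω₀ = 1/√(LC).
Step 2 — ω₀ = 1/√(0.0145·1e-09) = 2.626e+05 rad/s.
Step 3 — f₀ = ω₀/(2π) = 4.18e+04 Hz.

f₀ = 4.18e+04 Hz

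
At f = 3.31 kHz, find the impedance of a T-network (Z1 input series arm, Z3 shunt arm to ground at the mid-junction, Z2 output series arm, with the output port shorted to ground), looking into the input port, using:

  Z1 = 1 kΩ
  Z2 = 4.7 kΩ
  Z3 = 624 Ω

Step 1 — Angular frequency: ω = 2π·f = 2π·3310 = 2.08e+04 rad/s.
Step 2 — Component impedances:
  Z1: Z = R = 1000 Ω
  Z2: Z = R = 4700 Ω
  Z3: Z = R = 624 Ω
Step 3 — With the output port shorted to ground, the output series arm Z2 runs from the junction to ground; the shunt arm Z3 also runs from the junction to ground. They appear in parallel: Z3 || Z2 = 550.9 Ω.
Step 4 — Series with input arm Z1: Z_in = Z1 + (Z3 || Z2) = 1551 Ω = 1551∠0.0° Ω.

Z = 1551 Ω = 1551∠0.0° Ω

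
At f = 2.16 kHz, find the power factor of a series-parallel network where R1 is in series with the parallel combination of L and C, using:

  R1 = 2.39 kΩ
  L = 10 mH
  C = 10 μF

Step 1 — Angular frequency: ω = 2π·f = 2π·2160 = 1.357e+04 rad/s.
Step 2 — Component impedances:
  R1: Z = R = 2390 Ω
  L: Z = jωL = j·1.357e+04·0.01 = 0 + j135.7 Ω
  C: Z = 1/(jωC) = -j/(ω·C) = 0 - j7.368 Ω
Step 3 — Parallel branch: L || C = 1/(1/L + 1/C) = 0 - j7.791 Ω.
Step 4 — Series with R1: Z_total = R1 + (L || C) = 2390 - j7.791 Ω = 2390∠-0.2° Ω.
Step 5 — Power factor: PF = cos(φ) = Re(Z)/|Z| = 2390/2390 = 1.
Step 6 — Type: Im(Z) = -7.791 ⇒ leading (phase φ = -0.2°).

PF = 1 (leading, φ = -0.2°)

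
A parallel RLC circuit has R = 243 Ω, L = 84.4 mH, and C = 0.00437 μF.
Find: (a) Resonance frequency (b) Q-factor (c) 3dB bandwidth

Step 1 — Resonance: ω₀ = 1/√(LC) = 1/√(0.0844·4.37e-09) = 5.207e+04 rad/s.
Step 2 — f₀ = ω₀/(2π) = 8287 Hz.
Step 3 — Parallel Q: Q = R/(ω₀L) = 243/(5.207e+04·0.0844) = 0.05529.
Step 4 — Bandwidth: Δω = ω₀/Q = 9.417e+05 rad/s; BW = Δω/(2π) = 1.499e+05 Hz.

(a) f₀ = 8287 Hz  (b) Q = 0.05529  (c) BW = 1.499e+05 Hz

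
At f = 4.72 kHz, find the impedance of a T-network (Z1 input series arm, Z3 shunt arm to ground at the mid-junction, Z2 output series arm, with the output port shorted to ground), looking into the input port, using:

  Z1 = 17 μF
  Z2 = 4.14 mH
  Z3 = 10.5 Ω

Step 1 — Angular frequency: ω = 2π·f = 2π·4720 = 2.966e+04 rad/s.
Step 2 — Component impedances:
  Z1: Z = 1/(jωC) = -j/(ω·C) = 0 - j1.983 Ω
  Z2: Z = jωL = j·2.966e+04·0.00414 = 0 + j122.8 Ω
  Z3: Z = R = 10.5 Ω
Step 3 — With the output port shorted to ground, the output series arm Z2 runs from the junction to ground; the shunt arm Z3 also runs from the junction to ground. They appear in parallel: Z3 || Z2 = 10.42 + j0.8914 Ω.
Step 4 — Series with input arm Z1: Z_in = Z1 + (Z3 || Z2) = 10.42 - j1.092 Ω = 10.48∠-6.0° Ω.

Z = 10.42 - j1.092 Ω = 10.48∠-6.0° Ω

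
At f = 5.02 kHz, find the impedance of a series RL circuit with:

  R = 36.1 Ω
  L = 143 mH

Step 1 — Angular frequency: ω = 2π·f = 2π·5020 = 3.154e+04 rad/s.
Step 2 — Component impedances:
  R: Z = R = 36.1 Ω
  L: Z = jωL = j·3.154e+04·0.143 = 0 + j4510 Ω
Step 3 — Series combination: Z_total = R + L = 36.1 + j4510 Ω = 4511∠89.5° Ω.

Z = 36.1 + j4510 Ω = 4511∠89.5° Ω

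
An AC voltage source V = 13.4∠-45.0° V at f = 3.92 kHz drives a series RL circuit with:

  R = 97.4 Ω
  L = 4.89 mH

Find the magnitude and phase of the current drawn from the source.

Step 1 — Angular frequency: ω = 2π·f = 2π·3920 = 2.463e+04 rad/s.
Step 2 — Component impedances:
  R: Z = R = 97.4 Ω
  L: Z = jωL = j·2.463e+04·0.00489 = 0 + j120.4 Ω
Step 3 — Series combination: Z_total = R + L = 97.4 + j120.4 Ω = 154.9∠51.0° Ω.
Step 4 — Source phasor: V = 13.4∠-45.0° V = 9.475 - j9.475 V.
Step 5 — Ohm's law: I = V / Z_total = (9.475 - j9.475) / (97.4 + j120.4) = -0.009099 - j0.08603 A.
Step 6 — Convert to polar: |I| = 0.08651 A, ∠I = -96.0°.

I = 0.08651∠-96.0° A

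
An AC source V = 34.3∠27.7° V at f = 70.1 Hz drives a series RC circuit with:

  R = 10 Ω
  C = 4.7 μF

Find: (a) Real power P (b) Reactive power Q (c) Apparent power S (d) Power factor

Step 1 — Angular frequency: ω = 2π·f = 2π·70.1 = 440.5 rad/s.
Step 2 — Component impedances:
  R: Z = R = 10 Ω
  C: Z = 1/(jωC) = -j/(ω·C) = 0 - j483.1 Ω
Step 3 — Series combination: Z_total = R + C = 10 - j483.1 Ω = 483.2∠-88.8° Ω.
Step 4 — Source phasor: V = 34.3∠27.7° V = 30.37 + j15.94 V.
Step 5 — Current: I = V / Z = -0.03169 + j0.06352 A = 0.07099∠116.5° A.
Step 6 — Complex power: S = V·I* = 0.0504 - j2.434 VA.
Step 7 — Real power: P = Re(S) = 0.0504 W.
Step 8 — Reactive power: Q = Im(S) = -2.434 VAR.
Step 9 — Apparent power: |S| = 2.435 VA.
Step 10 — Power factor: PF = P/|S| = 0.0207 (leading).

(a) P = 0.0504 W  (b) Q = -2.434 VAR  (c) S = 2.435 VA  (d) PF = 0.0207 (leading)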